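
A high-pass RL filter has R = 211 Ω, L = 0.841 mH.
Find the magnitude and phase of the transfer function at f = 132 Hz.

Step 1 — Angular frequency: ω = 2π·132 = 829.4 rad/s.
Step 2 — Transfer function: H(jω) = jωL/(R + jωL).
Step 3 — Numerator jωL = j·0.6975; denominator R + jωL = 211 + j0.6975.
Step 4 — H = 1.093e-05 + j0.003306.
Step 5 — Magnitude: |H| = 0.003306 (-49.6 dB); phase: φ = 89.8°.

|H| = 0.003306 (-49.6 dB), φ = 89.8°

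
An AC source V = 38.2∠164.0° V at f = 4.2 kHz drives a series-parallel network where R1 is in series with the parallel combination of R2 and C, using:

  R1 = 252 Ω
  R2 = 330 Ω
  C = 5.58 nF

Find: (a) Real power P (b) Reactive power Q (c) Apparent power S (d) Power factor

Step 1 — Angular frequency: ω = 2π·f = 2π·4200 = 2.639e+04 rad/s.
Step 2 — Component impedances:
  R1: Z = R = 252 Ω
  R2: Z = R = 330 Ω
  C: Z = 1/(jωC) = -j/(ω·C) = 0 - j6791 Ω
Step 3 — Parallel branch: R2 || C = 1/(1/R2 + 1/C) = 329.2 - j16 Ω.
Step 4 — Series with R1: Z_total = R1 + (R2 || C) = 581.2 - j16 Ω = 581.4∠-1.6° Ω.
Step 5 — Source phasor: V = 38.2∠164.0° V = -36.72 + j10.53 V.
Step 6 — Current: I = V / Z = -0.06363 + j0.01636 A = 0.0657∠165.6° A.
Step 7 — Complex power: S = V·I* = 2.509 - j0.06905 VA.
Step 8 — Real power: P = Re(S) = 2.509 W.
Step 9 — Reactive power: Q = Im(S) = -0.06905 VAR.
Step 10 — Apparent power: |S| = 2.51 VA.
Step 11 — Power factor: PF = P/|S| = 0.9996 (leading).

(a) P = 2.509 W  (b) Q = -0.06905 VAR  (c) S = 2.51 VA  (d) PF = 0.9996 (leading)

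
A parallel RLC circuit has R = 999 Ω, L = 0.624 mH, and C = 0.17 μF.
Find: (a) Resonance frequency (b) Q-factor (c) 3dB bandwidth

Step 1 — Resonance: ω₀ = 1/√(LC) = 1/√(0.000624·1.7e-07) = 9.709e+04 rad/s.
Step 2 — f₀ = ω₀/(2π) = 1.545e+04 Hz.
Step 3 — Parallel Q: Q = R/(ω₀L) = 999/(9.709e+04·0.000624) = 16.49.
Step 4 — Bandwidth: Δω = ω₀/Q = 5888 rad/s; BW = Δω/(2π) = 937.1 Hz.

(a) f₀ = 1.545e+04 Hz  (b) Q = 16.49  (c) BW = 937.1 Hz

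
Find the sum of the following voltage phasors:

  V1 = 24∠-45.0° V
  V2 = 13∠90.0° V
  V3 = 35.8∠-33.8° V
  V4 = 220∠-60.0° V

Step 1 — Convert each phasor to rectangular form:
  V1 = 24·(cos(-45.0°) + j·sin(-45.0°)) = 16.97 - j16.97 V
  V2 = 13·(cos(90.0°) + j·sin(90.0°)) = 0 + j13 V
  V3 = 35.8·(cos(-33.8°) + j·sin(-33.8°)) = 29.75 - j19.92 V
  V4 = 220·(cos(-60.0°) + j·sin(-60.0°)) = 110 - j190.5 V
Step 2 — Sum components: V_total = 156.7 - j214.4 V.
Step 3 — Convert to polar: |V_total| = 265.6 V, ∠V_total = -53.8°.

V_total = 265.6∠-53.8° V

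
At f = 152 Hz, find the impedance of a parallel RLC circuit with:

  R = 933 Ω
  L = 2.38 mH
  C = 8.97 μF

Step 1 — Angular frequency: ω = 2π·f = 2π·152 = 955 rad/s.
Step 2 — Component impedances:
  R: Z = R = 933 Ω
  L: Z = jωL = j·955·0.00238 = 0 + j2.273 Ω
  C: Z = 1/(jωC) = -j/(ω·C) = 0 - j116.7 Ω
Step 3 — Parallel combination: 1/Z_total = 1/R + 1/L + 1/C; Z_total = 0.00576 + j2.318 Ω = 2.318∠89.9° Ω.

Z = 0.00576 + j2.318 Ω = 2.318∠89.9° Ω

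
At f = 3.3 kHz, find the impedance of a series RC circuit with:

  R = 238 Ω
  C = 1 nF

Step 1 — Angular frequency: ω = 2π·f = 2π·3300 = 2.073e+04 rad/s.
Step 2 — Component impedances:
  R: Z = R = 238 Ω
  C: Z = 1/(jωC) = -j/(ω·C) = 0 - j4.823e+04 Ω
Step 3 — Series combination: Z_total = R + C = 238 - j4.823e+04 Ω = 4.823e+04∠-89.7° Ω.

Z = 238 - j4.823e+04 Ω = 4.823e+04∠-89.7° Ω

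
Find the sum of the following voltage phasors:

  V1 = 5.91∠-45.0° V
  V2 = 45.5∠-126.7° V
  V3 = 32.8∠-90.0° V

Step 1 — Convert each phasor to rectangular form:
  V1 = 5.91·(cos(-45.0°) + j·sin(-45.0°)) = 4.179 - j4.179 V
  V2 = 45.5·(cos(-126.7°) + j·sin(-126.7°)) = -27.19 - j36.48 V
  V3 = 32.8·(cos(-90.0°) + j·sin(-90.0°)) = 0 - j32.8 V
Step 2 — Sum components: V_total = -23.01 - j73.46 V.
Step 3 — Convert to polar: |V_total| = 76.98 V, ∠V_total = -107.4°.

V_total = 76.98∠-107.4° V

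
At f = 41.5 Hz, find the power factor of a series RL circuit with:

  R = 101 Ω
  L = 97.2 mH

Step 1 — Angular frequency: ω = 2π·f = 2π·41.5 = 260.8 rad/s.
Step 2 — Component impedances:
  R: Z = R = 101 Ω
  L: Z = jωL = j·260.8·0.0972 = 0 + j25.35 Ω
Step 3 — Series combination: Z_total = R + L = 101 + j25.35 Ω = 104.1∠14.1° Ω.
Step 4 — Power factor: PF = cos(φ) = Re(Z)/|Z| = 101/104.13 = 0.9699.
Step 5 — Type: Im(Z) = 25.35 ⇒ lagging (phase φ = 14.1°).

PF = 0.9699 (lagging, φ = 14.1°)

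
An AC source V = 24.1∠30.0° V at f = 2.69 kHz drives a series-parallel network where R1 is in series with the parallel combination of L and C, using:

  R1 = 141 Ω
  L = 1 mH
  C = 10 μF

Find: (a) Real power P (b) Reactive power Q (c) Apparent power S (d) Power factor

Step 1 — Angular frequency: ω = 2π·f = 2π·2690 = 1.69e+04 rad/s.
Step 2 — Component impedances:
  R1: Z = R = 141 Ω
  L: Z = jωL = j·1.69e+04·0.001 = 0 + j16.9 Ω
  C: Z = 1/(jωC) = -j/(ω·C) = 0 - j5.917 Ω
Step 3 — Parallel branch: L || C = 1/(1/L + 1/C) = 0 - j9.103 Ω.
Step 4 — Series with R1: Z_total = R1 + (L || C) = 141 - j9.103 Ω = 141.3∠-3.7° Ω.
Step 5 — Source phasor: V = 24.1∠30.0° V = 20.87 + j12.05 V.
Step 6 — Current: I = V / Z = 0.1419 + j0.09462 A = 0.1706∠33.7° A.
Step 7 — Complex power: S = V·I* = 4.102 - j0.2648 VA.
Step 8 — Real power: P = Re(S) = 4.102 W.
Step 9 — Reactive power: Q = Im(S) = -0.2648 VAR.
Step 10 — Apparent power: |S| = 4.111 VA.
Step 11 — Power factor: PF = P/|S| = 0.9979 (leading).

(a) P = 4.102 W  (b) Q = -0.2648 VAR  (c) S = 4.111 VA  (d) PF = 0.9979 (leading)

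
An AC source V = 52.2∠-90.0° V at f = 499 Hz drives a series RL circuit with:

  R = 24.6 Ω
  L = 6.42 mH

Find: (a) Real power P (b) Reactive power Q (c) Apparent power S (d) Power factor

Step 1 — Angular frequency: ω = 2π·f = 2π·499 = 3135 rad/s.
Step 2 — Component impedances:
  R: Z = R = 24.6 Ω
  L: Z = jωL = j·3135·0.00642 = 0 + j20.13 Ω
Step 3 — Series combination: Z_total = R + L = 24.6 + j20.13 Ω = 31.79∠39.3° Ω.
Step 4 — Source phasor: V = 52.2∠-90.0° V = 0 - j52.2 V.
Step 5 — Current: I = V / Z = -1.04 - j1.271 A = 1.642∠-129.3° A.
Step 6 — Complex power: S = V·I* = 66.35 + j54.29 VA.
Step 7 — Real power: P = Re(S) = 66.35 W.
Step 8 — Reactive power: Q = Im(S) = 54.29 VAR.
Step 9 — Apparent power: |S| = 85.73 VA.
Step 10 — Power factor: PF = P/|S| = 0.7739 (lagging).

(a) P = 66.35 W  (b) Q = 54.29 VAR  (c) S = 85.73 VA  (d) PF = 0.7739 (lagging)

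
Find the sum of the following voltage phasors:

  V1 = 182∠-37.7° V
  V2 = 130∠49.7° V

Step 1 — Convert each phasor to rectangular form:
  V1 = 182·(cos(-37.7°) + j·sin(-37.7°)) = 144 - j111.3 V
  V2 = 130·(cos(49.7°) + j·sin(49.7°)) = 84.08 + j99.15 V
Step 2 — Sum components: V_total = 228.1 - j12.15 V.
Step 3 — Convert to polar: |V_total| = 228.4 V, ∠V_total = -3.0°.

V_total = 228.4∠-3.0° V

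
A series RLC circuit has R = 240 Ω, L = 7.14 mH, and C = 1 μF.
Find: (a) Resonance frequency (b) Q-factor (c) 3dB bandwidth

Step 1 — Resonance condition Im(Z)=0 gives ω₀ = 1/√(LC).
Step 2 — ω₀ = 1/√(0.00714·1e-06) = 1.183e+04 rad/s.
Step 3 — f₀ = ω₀/(2π) = 1884 Hz.
Step 4 — Series Q: Q = ω₀L/R = 1.183e+04·0.00714/240 = 0.3521.
Step 5 — 3dB bandwidth: Δω = ω₀/Q = 3.361e+04 rad/s; BW = Δω/(2π) = 5350 Hz.

(a) f₀ = 1884 Hz  (b) Q = 0.3521  (c) BW = 5350 Hz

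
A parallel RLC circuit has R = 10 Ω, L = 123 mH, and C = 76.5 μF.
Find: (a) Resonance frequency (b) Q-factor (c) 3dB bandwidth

Step 1 — Resonance: ω₀ = 1/√(LC) = 1/√(0.123·7.65e-05) = 326 rad/s.
Step 2 — f₀ = ω₀/(2π) = 51.88 Hz.
Step 3 — Parallel Q: Q = R/(ω₀L) = 10/(326·0.123) = 0.2494.
Step 4 — Bandwidth: Δω = ω₀/Q = 1307 rad/s; BW = Δω/(2π) = 208 Hz.

(a) f₀ = 51.88 Hz  (b) Q = 0.2494  (c) BW = 208 Hz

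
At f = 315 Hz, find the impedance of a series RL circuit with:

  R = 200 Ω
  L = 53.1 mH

Step 1 — Angular frequency: ω = 2π·f = 2π·315 = 1979 rad/s.
Step 2 — Component impedances:
  R: Z = R = 200 Ω
  L: Z = jωL = j·1979·0.0531 = 0 + j105.1 Ω
Step 3 — Series combination: Z_total = R + L = 200 + j105.1 Ω = 225.9∠27.7° Ω.

Z = 200 + j105.1 Ω = 225.9∠27.7° Ω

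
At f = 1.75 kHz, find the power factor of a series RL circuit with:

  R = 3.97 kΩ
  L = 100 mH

Step 1 — Angular frequency: ω = 2π·f = 2π·1750 = 1.1e+04 rad/s.
Step 2 — Component impedances:
  R: Z = R = 3970 Ω
  L: Z = jωL = j·1.1e+04·0.1 = 0 + j1100 Ω
Step 3 — Series combination: Z_total = R + L = 3970 + j1100 Ω = 4119∠15.5° Ω.
Step 4 — Power factor: PF = cos(φ) = Re(Z)/|Z| = 3970/4119.5 = 0.9637.
Step 5 — Type: Im(Z) = 1100 ⇒ lagging (phase φ = 15.5°).

PF = 0.9637 (lagging, φ = 15.5°)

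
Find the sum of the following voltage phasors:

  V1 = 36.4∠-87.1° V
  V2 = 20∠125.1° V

Step 1 — Convert each phasor to rectangular form:
  V1 = 36.4·(cos(-87.1°) + j·sin(-87.1°)) = 1.842 - j36.35 V
  V2 = 20·(cos(125.1°) + j·sin(125.1°)) = -11.5 + j16.36 V
Step 2 — Sum components: V_total = -9.659 - j19.99 V.
Step 3 — Convert to polar: |V_total| = 22.2 V, ∠V_total = -115.8°.

V_total = 22.2∠-115.8° V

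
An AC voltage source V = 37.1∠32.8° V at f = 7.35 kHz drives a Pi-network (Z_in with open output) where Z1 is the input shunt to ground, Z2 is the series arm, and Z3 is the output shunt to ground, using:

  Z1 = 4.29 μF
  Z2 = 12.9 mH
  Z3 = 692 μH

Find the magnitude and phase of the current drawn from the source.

Step 1 — Angular frequency: ω = 2π·f = 2π·7350 = 4.618e+04 rad/s.
Step 2 — Component impedances:
  Z1: Z = 1/(jωC) = -j/(ω·C) = 0 - j5.047 Ω
  Z2: Z = jωL = j·4.618e+04·0.0129 = 0 + j595.7 Ω
  Z3: Z = jωL = j·4.618e+04·0.000692 = 0 + j31.96 Ω
Step 3 — With open output, the series arm Z2 and the output shunt Z3 appear in series to ground: Z2 + Z3 = 0 + j627.7 Ω.
Step 4 — Parallel with input shunt Z1: Z_in = Z1 || (Z2 + Z3) = 0 - j5.088 Ω = 5.088∠-90.0° Ω.
Step 5 — Source phasor: V = 37.1∠32.8° V = 31.19 + j20.1 V.
Step 6 — Ohm's law: I = V / Z_total = (31.19 + j20.1) / (0 - j5.088) = -3.95 + j6.129 A.
Step 7 — Convert to polar: |I| = 7.291 A, ∠I = 122.8°.

I = 7.291∠122.8° A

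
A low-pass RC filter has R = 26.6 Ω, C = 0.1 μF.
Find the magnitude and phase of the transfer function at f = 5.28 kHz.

Step 1 — Angular frequency: ω = 2π·5280 = 3.318e+04 rad/s.
Step 2 — Transfer function: H(jω) = 1/(1 + jωRC).
Step 3 — Denominator: 1 + jωRC = 1 + j·3.318e+04·26.6·1e-07 = 1 + j0.08825.
Step 4 — H = 0.9923 - j0.08756.
Step 5 — Magnitude: |H| = 0.9961 (-0.0 dB); phase: φ = -5.0°.

|H| = 0.9961 (-0.0 dB), φ = -5.0°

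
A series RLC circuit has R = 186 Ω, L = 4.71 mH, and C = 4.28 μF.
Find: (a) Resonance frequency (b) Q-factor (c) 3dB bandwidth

Step 1 — Resonance condition Im(Z)=0 gives ω₀ = 1/√(LC).
Step 2 — ω₀ = 1/√(0.00471·4.28e-06) = 7043 rad/s.
Step 3 — f₀ = ω₀/(2π) = 1121 Hz.
Step 4 — Series Q: Q = ω₀L/R = 7043·0.00471/186 = 0.1784.
Step 5 — 3dB bandwidth: Δω = ω₀/Q = 3.949e+04 rad/s; BW = Δω/(2π) = 6285 Hz.

(a) f₀ = 1121 Hz  (b) Q = 0.1784  (c) BW = 6285 Hz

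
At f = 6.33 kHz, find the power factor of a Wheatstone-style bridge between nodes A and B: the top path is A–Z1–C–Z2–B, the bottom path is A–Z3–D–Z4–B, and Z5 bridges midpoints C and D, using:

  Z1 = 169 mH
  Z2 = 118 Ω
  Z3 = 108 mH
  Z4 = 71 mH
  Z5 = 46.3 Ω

Step 1 — Angular frequency: ω = 2π·f = 2π·6330 = 3.977e+04 rad/s.
Step 2 — Component impedances:
  Z1: Z = jωL = j·3.977e+04·0.169 = 0 + j6722 Ω
  Z2: Z = R = 118 Ω
  Z3: Z = jωL = j·3.977e+04·0.108 = 0 + j4295 Ω
  Z4: Z = jωL = j·3.977e+04·0.071 = 0 + j2824 Ω
  Z5: Z = R = 46.3 Ω
Step 3 — Bridge requires nodal analysis (the Z5 bridge couples midpoints C and D, so the two paths cannot be reduced to a simple series/parallel combination). Setting node B to ground and injecting 1 A at node A, the 3-node admittance system at A, C, D solves to V_A = Z_AB = 134.8 + j2628 Ω = 2632∠87.1° Ω.
Step 4 — Power factor: PF = cos(φ) = Re(Z)/|Z| = 134.78/2631.8 = 0.05121.
Step 5 — Type: Im(Z) = 2628 ⇒ lagging (phase φ = 87.1°).

PF = 0.05121 (lagging, φ = 87.1°)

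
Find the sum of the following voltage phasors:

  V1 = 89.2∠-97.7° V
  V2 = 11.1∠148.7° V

Step 1 — Convert each phasor to rectangular form:
  V1 = 89.2·(cos(-97.7°) + j·sin(-97.7°)) = -11.95 - j88.4 V
  V2 = 11.1·(cos(148.7°) + j·sin(148.7°)) = -9.484 + j5.767 V
Step 2 — Sum components: V_total = -21.44 - j82.63 V.
Step 3 — Convert to polar: |V_total| = 85.36 V, ∠V_total = -104.5°.

V_total = 85.36∠-104.5° V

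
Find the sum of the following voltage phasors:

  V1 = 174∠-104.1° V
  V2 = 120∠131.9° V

Step 1 — Convert each phasor to rectangular form:
  V1 = 174·(cos(-104.1°) + j·sin(-104.1°)) = -42.39 - j168.8 V
  V2 = 120·(cos(131.9°) + j·sin(131.9°)) = -80.14 + j89.32 V
Step 2 — Sum components: V_total = -122.5 - j79.44 V.
Step 3 — Convert to polar: |V_total| = 146 V, ∠V_total = -147.0°.

V_total = 146∠-147.0° V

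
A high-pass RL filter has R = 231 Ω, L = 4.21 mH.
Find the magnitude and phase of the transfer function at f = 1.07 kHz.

Step 1 — Angular frequency: ω = 2π·1070 = 6723 rad/s.
Step 2 — Transfer function: H(jω) = jωL/(R + jωL).
Step 3 — Numerator jωL = j·28.3; denominator R + jωL = 231 + j28.3.
Step 4 — H = 0.01479 + j0.1207.
Step 5 — Magnitude: |H| = 0.1216 (-18.3 dB); phase: φ = 83.0°.

|H| = 0.1216 (-18.3 dB), φ = 83.0°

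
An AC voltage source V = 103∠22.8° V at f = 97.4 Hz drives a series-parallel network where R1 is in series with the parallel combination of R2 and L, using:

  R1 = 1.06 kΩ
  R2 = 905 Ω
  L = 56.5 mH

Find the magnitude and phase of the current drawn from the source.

Step 1 — Angular frequency: ω = 2π·f = 2π·97.4 = 612 rad/s.
Step 2 — Component impedances:
  R1: Z = R = 1060 Ω
  R2: Z = R = 905 Ω
  L: Z = jωL = j·612·0.0565 = 0 + j34.58 Ω
Step 3 — Parallel branch: R2 || L = 1/(1/R2 + 1/L) = 1.319 + j34.53 Ω.
Step 4 — Series with R1: Z_total = R1 + (R2 || L) = 1061 + j34.53 Ω = 1062∠1.9° Ω.
Step 5 — Source phasor: V = 103∠22.8° V = 94.95 + j39.91 V.
Step 6 — Ohm's law: I = V / Z_total = (94.95 + j39.91) / (1061 + j34.53) = 0.09059 + j0.03466 A.
Step 7 — Convert to polar: |I| = 0.097 A, ∠I = 20.9°.

I = 0.097∠20.9° A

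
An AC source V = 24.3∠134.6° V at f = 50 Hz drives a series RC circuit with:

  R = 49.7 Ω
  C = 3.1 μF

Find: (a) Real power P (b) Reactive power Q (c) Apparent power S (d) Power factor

Step 1 — Angular frequency: ω = 2π·f = 2π·50 = 314.2 rad/s.
Step 2 — Component impedances:
  R: Z = R = 49.7 Ω
  C: Z = 1/(jωC) = -j/(ω·C) = 0 - j1027 Ω
Step 3 — Series combination: Z_total = R + C = 49.7 - j1027 Ω = 1028∠-87.2° Ω.
Step 4 — Source phasor: V = 24.3∠134.6° V = -17.06 + j17.3 V.
Step 5 — Current: I = V / Z = -0.01761 - j0.01576 A = 0.02364∠-138.2° A.
Step 6 — Complex power: S = V·I* = 0.02777 - j0.5737 VA.
Step 7 — Real power: P = Re(S) = 0.02777 W.
Step 8 — Reactive power: Q = Im(S) = -0.5737 VAR.
Step 9 — Apparent power: |S| = 0.5744 VA.
Step 10 — Power factor: PF = P/|S| = 0.04835 (leading).

(a) P = 0.02777 W  (b) Q = -0.5737 VAR  (c) S = 0.5744 VA  (d) PF = 0.04835 (leading)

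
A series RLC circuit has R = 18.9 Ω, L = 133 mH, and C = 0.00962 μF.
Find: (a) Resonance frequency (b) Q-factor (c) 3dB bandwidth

Step 1 — Resonance condition Im(Z)=0 gives ω₀ = 1/√(LC).
Step 2 — ω₀ = 1/√(0.133·9.62e-09) = 2.796e+04 rad/s.
Step 3 — f₀ = ω₀/(2π) = 4449 Hz.
Step 4 — Series Q: Q = ω₀L/R = 2.796e+04·0.133/18.9 = 196.7.
Step 5 — 3dB bandwidth: Δω = ω₀/Q = 142.1 rad/s; BW = Δω/(2π) = 22.62 Hz.

(a) f₀ = 4449 Hz  (b) Q = 196.7  (c) BW = 22.62 Hz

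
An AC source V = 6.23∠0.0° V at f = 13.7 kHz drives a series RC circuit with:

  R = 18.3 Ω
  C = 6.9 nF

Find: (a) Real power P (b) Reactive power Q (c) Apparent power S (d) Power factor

Step 1 — Angular frequency: ω = 2π·f = 2π·1.37e+04 = 8.608e+04 rad/s.
Step 2 — Component impedances:
  R: Z = R = 18.3 Ω
  C: Z = 1/(jωC) = -j/(ω·C) = 0 - j1684 Ω
Step 3 — Series combination: Z_total = R + C = 18.3 - j1684 Ω = 1684∠-89.4° Ω.
Step 4 — Source phasor: V = 6.23∠0.0° V = 6.23 V.
Step 5 — Current: I = V / Z = 4.021e-05 + j0.0037 A = 0.0037∠89.4° A.
Step 6 — Complex power: S = V·I* = 0.0002505 - j0.02305 VA.
Step 7 — Real power: P = Re(S) = 0.0002505 W.
Step 8 — Reactive power: Q = Im(S) = -0.02305 VAR.
Step 9 — Apparent power: |S| = 0.02305 VA.
Step 10 — Power factor: PF = P/|S| = 0.01087 (leading).

(a) P = 0.0002505 W  (b) Q = -0.02305 VAR  (c) S = 0.02305 VA  (d) PF = 0.01087 (leading)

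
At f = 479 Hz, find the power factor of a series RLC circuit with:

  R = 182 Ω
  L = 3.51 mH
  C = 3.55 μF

Step 1 — Angular frequency: ω = 2π·f = 2π·479 = 3010 rad/s.
Step 2 — Component impedances:
  R: Z = R = 182 Ω
  L: Z = jωL = j·3010·0.00351 = 0 + j10.56 Ω
  C: Z = 1/(jωC) = -j/(ω·C) = 0 - j93.6 Ω
Step 3 — Series combination: Z_total = R + L + C = 182 - j83.03 Ω = 200∠-24.5° Ω.
Step 4 — Power factor: PF = cos(φ) = Re(Z)/|Z| = 182/200.05 = 0.9098.
Step 5 — Type: Im(Z) = -83.03 ⇒ leading (phase φ = -24.5°).

PF = 0.9098 (leading, φ = -24.5°)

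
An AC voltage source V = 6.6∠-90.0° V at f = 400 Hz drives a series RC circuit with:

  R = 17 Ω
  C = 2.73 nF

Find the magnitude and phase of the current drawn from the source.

Step 1 — Angular frequency: ω = 2π·f = 2π·400 = 2513 rad/s.
Step 2 — Component impedances:
  R: Z = R = 17 Ω
  C: Z = 1/(jωC) = -j/(ω·C) = 0 - j1.457e+05 Ω
Step 3 — Series combination: Z_total = R + C = 17 - j1.457e+05 Ω = 1.457e+05∠-90.0° Ω.
Step 4 — Source phasor: V = 6.6∠-90.0° V = 0 - j6.6 V.
Step 5 — Ohm's law: I = V / Z_total = (0 - j6.6) / (17 - j1.457e+05) = 4.528e-05 - j5.282e-09 A.
Step 6 — Convert to polar: |I| = 4.528e-05 A, ∠I = -0.0°.

I = 4.528e-05∠-0.0° A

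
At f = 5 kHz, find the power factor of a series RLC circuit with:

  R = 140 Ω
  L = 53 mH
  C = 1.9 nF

Step 1 — Angular frequency: ω = 2π·f = 2π·5000 = 3.142e+04 rad/s.
Step 2 — Component impedances:
  R: Z = R = 140 Ω
  L: Z = jωL = j·3.142e+04·0.053 = 0 + j1665 Ω
  C: Z = 1/(jωC) = -j/(ω·C) = 0 - j1.675e+04 Ω
Step 3 — Series combination: Z_total = R + L + C = 140 - j1.509e+04 Ω = 1.509e+04∠-89.5° Ω.
Step 4 — Power factor: PF = cos(φ) = Re(Z)/|Z| = 140/1.509e+04 = 0.009278.
Step 5 — Type: Im(Z) = -1.509e+04 ⇒ leading (phase φ = -89.5°).

PF = 0.009278 (leading, φ = -89.5°)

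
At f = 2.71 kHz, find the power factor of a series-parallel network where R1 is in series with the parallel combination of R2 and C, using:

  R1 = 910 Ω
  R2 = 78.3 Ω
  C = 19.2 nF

Step 1 — Angular frequency: ω = 2π·f = 2π·2710 = 1.703e+04 rad/s.
Step 2 — Component impedances:
  R1: Z = R = 910 Ω
  R2: Z = R = 78.3 Ω
  C: Z = 1/(jωC) = -j/(ω·C) = 0 - j3059 Ω
Step 3 — Parallel branch: R2 || C = 1/(1/R2 + 1/C) = 78.25 - j2.003 Ω.
Step 4 — Series with R1: Z_total = R1 + (R2 || C) = 988.2 - j2.003 Ω = 988.3∠-0.1° Ω.
Step 5 — Power factor: PF = cos(φ) = Re(Z)/|Z| = 988.25/988.25 = 1.
Step 6 — Type: Im(Z) = -2.003 ⇒ leading (phase φ = -0.1°).

PF = 1 (leading, φ = -0.1°)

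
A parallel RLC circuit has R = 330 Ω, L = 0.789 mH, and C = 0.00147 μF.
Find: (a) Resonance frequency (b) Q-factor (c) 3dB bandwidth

Step 1 — Resonance: ω₀ = 1/√(LC) = 1/√(0.000789·1.47e-09) = 9.285e+05 rad/s.
Step 2 — f₀ = ω₀/(2π) = 1.478e+05 Hz.
Step 3 — Parallel Q: Q = R/(ω₀L) = 330/(9.285e+05·0.000789) = 0.4504.
Step 4 — Bandwidth: Δω = ω₀/Q = 2.061e+06 rad/s; BW = Δω/(2π) = 3.281e+05 Hz.

(a) f₀ = 1.478e+05 Hz  (b) Q = 0.4504  (c) BW = 3.281e+05 Hz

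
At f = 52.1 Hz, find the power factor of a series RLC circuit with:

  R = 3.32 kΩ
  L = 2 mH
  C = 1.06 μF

Step 1 — Angular frequency: ω = 2π·f = 2π·52.1 = 327.4 rad/s.
Step 2 — Component impedances:
  R: Z = R = 3320 Ω
  L: Z = jωL = j·327.4·0.002 = 0 + j0.6547 Ω
  C: Z = 1/(jωC) = -j/(ω·C) = 0 - j2882 Ω
Step 3 — Series combination: Z_total = R + L + C = 3320 - j2881 Ω = 4396∠-41.0° Ω.
Step 4 — Power factor: PF = cos(φ) = Re(Z)/|Z| = 3320/4395.89 = 0.7553.
Step 5 — Type: Im(Z) = -2881 ⇒ leading (phase φ = -41.0°).

PF = 0.7553 (leading, φ = -41.0°)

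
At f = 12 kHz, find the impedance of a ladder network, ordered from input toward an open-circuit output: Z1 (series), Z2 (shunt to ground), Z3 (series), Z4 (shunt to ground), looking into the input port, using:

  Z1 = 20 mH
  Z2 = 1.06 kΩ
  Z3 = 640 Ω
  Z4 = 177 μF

Step 1 — Angular frequency: ω = 2π·f = 2π·1.2e+04 = 7.54e+04 rad/s.
Step 2 — Component impedances:
  Z1: Z = jωL = j·7.54e+04·0.02 = 0 + j1508 Ω
  Z2: Z = R = 1060 Ω
  Z3: Z = R = 640 Ω
  Z4: Z = 1/(jωC) = -j/(ω·C) = 0 - j0.07493 Ω
Step 3 — Ladder network (open output): work backward from the far end, alternating series and parallel combinations. Z_in = 399.1 + j1508 Ω = 1560∠75.2° Ω.

Z = 399.1 + j1508 Ω = 1560∠75.2° Ω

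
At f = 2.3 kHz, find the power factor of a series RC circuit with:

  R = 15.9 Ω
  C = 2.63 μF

Step 1 — Angular frequency: ω = 2π·f = 2π·2300 = 1.445e+04 rad/s.
Step 2 — Component impedances:
  R: Z = R = 15.9 Ω
  C: Z = 1/(jωC) = -j/(ω·C) = 0 - j26.31 Ω
Step 3 — Series combination: Z_total = R + C = 15.9 - j26.31 Ω = 30.74∠-58.9° Ω.
Step 4 — Power factor: PF = cos(φ) = Re(Z)/|Z| = 15.9/30.74 = 0.5172.
Step 5 — Type: Im(Z) = -26.31 ⇒ leading (phase φ = -58.9°).

PF = 0.5172 (leading, φ = -58.9°)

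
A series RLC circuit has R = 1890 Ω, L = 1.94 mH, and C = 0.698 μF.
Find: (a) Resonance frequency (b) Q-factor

Step 1 — Resonance condition Im(Z)=0 gives ω₀ = 1/√(LC).
Step 2 — ω₀ = 1/√(0.00194·6.98e-07) = 2.718e+04 rad/s.
Step 3 — f₀ = ω₀/(2π) = 4325 Hz.
Step 4 — Series Q: Q = ω₀L/R = 2.718e+04·0.00194/1890 = 0.02789.

(a) f₀ = 4325 Hz  (b) Q = 0.02789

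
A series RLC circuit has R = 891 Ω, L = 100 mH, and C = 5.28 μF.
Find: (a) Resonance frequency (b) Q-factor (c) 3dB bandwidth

Step 1 — Resonance: ω₀ = 1/√(LC) = 1/√(0.1·5.28e-06) = 1376 rad/s.
Step 2 — f₀ = ω₀/(2π) = 219 Hz.
Step 3 — Series Q: Q = ω₀L/R = 1376·0.1/891 = 0.1545.
Step 4 — Bandwidth: Δω = ω₀/Q = 8910 rad/s; BW = Δω/(2π) = 1418 Hz.

(a) f₀ = 219 Hz  (b) Q = 0.1545  (c) BW = 1418 Hz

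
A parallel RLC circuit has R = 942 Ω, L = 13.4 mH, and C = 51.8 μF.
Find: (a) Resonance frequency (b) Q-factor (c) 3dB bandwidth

Step 1 — Resonance: ω₀ = 1/√(LC) = 1/√(0.0134·5.18e-05) = 1200 rad/s.
Step 2 — f₀ = ω₀/(2π) = 191 Hz.
Step 3 — Parallel Q: Q = R/(ω₀L) = 942/(1200·0.0134) = 58.57.
Step 4 — Bandwidth: Δω = ω₀/Q = 20.49 rad/s; BW = Δω/(2π) = 3.262 Hz.

(a) f₀ = 191 Hz  (b) Q = 58.57  (c) BW = 3.262 Hz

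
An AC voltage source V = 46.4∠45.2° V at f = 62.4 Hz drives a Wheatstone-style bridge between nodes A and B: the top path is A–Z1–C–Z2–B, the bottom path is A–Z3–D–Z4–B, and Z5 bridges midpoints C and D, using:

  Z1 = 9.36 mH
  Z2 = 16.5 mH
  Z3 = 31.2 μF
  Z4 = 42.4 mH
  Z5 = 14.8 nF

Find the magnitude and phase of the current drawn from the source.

Step 1 — Angular frequency: ω = 2π·f = 2π·62.4 = 392.1 rad/s.
Step 2 — Component impedances:
  Z1: Z = jωL = j·392.1·0.00936 = 0 + j3.67 Ω
  Z2: Z = jωL = j·392.1·0.0165 = 0 + j6.469 Ω
  Z3: Z = 1/(jωC) = -j/(ω·C) = 0 - j81.75 Ω
  Z4: Z = jωL = j·392.1·0.0424 = 0 + j16.62 Ω
  Z5: Z = 1/(jωC) = -j/(ω·C) = 0 - j1.723e+05 Ω
Step 3 — Bridge requires nodal analysis (the Z5 bridge couples midpoints C and D, so the two paths cannot be reduced to a simple series/parallel combination). Setting node B to ground and injecting 1 A at node A, the 3-node admittance system at A, C, D solves to V_A = Z_AB = 0 + j12.01 Ω = 12.01∠90.0° Ω.
Step 4 — Source phasor: V = 46.4∠45.2° V = 32.7 + j32.92 V.
Step 5 — Ohm's law: I = V / Z_total = (32.7 + j32.92) / (0 + j12.01) = 2.742 - j2.723 A.
Step 6 — Convert to polar: |I| = 3.864 A, ∠I = -44.8°.

I = 3.864∠-44.8° A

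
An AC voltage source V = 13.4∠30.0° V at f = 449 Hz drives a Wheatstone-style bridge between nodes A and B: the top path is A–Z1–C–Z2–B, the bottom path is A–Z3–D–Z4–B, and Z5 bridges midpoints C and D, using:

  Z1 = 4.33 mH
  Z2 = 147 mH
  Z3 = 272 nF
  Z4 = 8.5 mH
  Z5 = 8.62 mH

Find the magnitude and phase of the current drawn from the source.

Step 1 — Angular frequency: ω = 2π·f = 2π·449 = 2821 rad/s.
Step 2 — Component impedances:
  Z1: Z = jωL = j·2821·0.00433 = 0 + j12.22 Ω
  Z2: Z = jωL = j·2821·0.147 = 0 + j414.7 Ω
  Z3: Z = 1/(jωC) = -j/(ω·C) = 0 - j1303 Ω
  Z4: Z = jωL = j·2821·0.0085 = 0 + j23.98 Ω
  Z5: Z = jωL = j·2821·0.00862 = 0 + j24.32 Ω
Step 3 — Bridge requires nodal analysis (the Z5 bridge couples midpoints C and D, so the two paths cannot be reduced to a simple series/parallel combination). Setting node B to ground and injecting 1 A at node A, the 3-node admittance system at A, C, D solves to V_A = Z_AB = 0 + j56.39 Ω = 56.39∠90.0° Ω.
Step 4 — Source phasor: V = 13.4∠30.0° V = 11.6 + j6.7 V.
Step 5 — Ohm's law: I = V / Z_total = (11.6 + j6.7) / (0 + j56.39) = 0.1188 - j0.2058 A.
Step 6 — Convert to polar: |I| = 0.2376 A, ∠I = -60.0°.

I = 0.2376∠-60.0° A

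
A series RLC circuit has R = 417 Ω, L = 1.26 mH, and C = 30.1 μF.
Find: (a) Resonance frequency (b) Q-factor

Step 1 — Resonance condition Im(Z)=0 gives ω₀ = 1/√(LC).
Step 2 — ω₀ = 1/√(0.00126·3.01e-05) = 5135 rad/s.
Step 3 — f₀ = ω₀/(2π) = 817.2 Hz.
Step 4 — Series Q: Q = ω₀L/R = 5135·0.00126/417 = 0.01552.

(a) f₀ = 817.2 Hz  (b) Q = 0.01552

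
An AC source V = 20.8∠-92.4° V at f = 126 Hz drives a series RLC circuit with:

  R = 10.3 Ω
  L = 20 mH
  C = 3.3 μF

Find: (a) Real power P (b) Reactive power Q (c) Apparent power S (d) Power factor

Step 1 — Angular frequency: ω = 2π·f = 2π·126 = 791.7 rad/s.
Step 2 — Component impedances:
  R: Z = R = 10.3 Ω
  L: Z = jωL = j·791.7·0.02 = 0 + j15.83 Ω
  C: Z = 1/(jωC) = -j/(ω·C) = 0 - j382.8 Ω
Step 3 — Series combination: Z_total = R + L + C = 10.3 - j366.9 Ω = 367.1∠-88.4° Ω.
Step 4 — Source phasor: V = 20.8∠-92.4° V = -0.871 - j20.78 V.
Step 5 — Current: I = V / Z = 0.05652 - j0.00396 A = 0.05666∠-4.0° A.
Step 6 — Complex power: S = V·I* = 0.03307 - j1.178 VA.
Step 7 — Real power: P = Re(S) = 0.03307 W.
Step 8 — Reactive power: Q = Im(S) = -1.178 VAR.
Step 9 — Apparent power: |S| = 1.179 VA.
Step 10 — Power factor: PF = P/|S| = 0.02806 (leading).

(a) P = 0.03307 W  (b) Q = -1.178 VAR  (c) S = 1.179 VA  (d) PF = 0.02806 (leading)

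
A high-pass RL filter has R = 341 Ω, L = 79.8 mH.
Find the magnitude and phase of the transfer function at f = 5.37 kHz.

Step 1 — Angular frequency: ω = 2π·5370 = 3.374e+04 rad/s.
Step 2 — Transfer function: H(jω) = jωL/(R + jωL).
Step 3 — Numerator jωL = j·2693; denominator R + jωL = 341 + j2693.
Step 4 — H = 0.9842 + j0.1246.
Step 5 — Magnitude: |H| = 0.9921 (-0.1 dB); phase: φ = 7.2°.

|H| = 0.9921 (-0.1 dB), φ = 7.2°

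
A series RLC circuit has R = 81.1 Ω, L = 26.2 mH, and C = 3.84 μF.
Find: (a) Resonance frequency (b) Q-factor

Step 1 — Resonance condition Im(Z)=0 gives ω₀ = 1/√(LC).
Step 2 — ω₀ = 1/√(0.0262·3.84e-06) = 3153 rad/s.
Step 3 — f₀ = ω₀/(2π) = 501.8 Hz.
Step 4 — Series Q: Q = ω₀L/R = 3153·0.0262/81.1 = 1.019.

(a) f₀ = 501.8 Hz  (b) Q = 1.019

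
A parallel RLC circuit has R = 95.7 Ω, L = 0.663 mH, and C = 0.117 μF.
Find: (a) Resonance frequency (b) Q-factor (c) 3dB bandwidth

Step 1 — Resonance: ω₀ = 1/√(LC) = 1/√(0.000663·1.17e-07) = 1.135e+05 rad/s.
Step 2 — f₀ = ω₀/(2π) = 1.807e+04 Hz.
Step 3 — Parallel Q: Q = R/(ω₀L) = 95.7/(1.135e+05·0.000663) = 1.271.
Step 4 — Bandwidth: Δω = ω₀/Q = 8.931e+04 rad/s; BW = Δω/(2π) = 1.421e+04 Hz.

(a) f₀ = 1.807e+04 Hz  (b) Q = 1.271  (c) BW = 1.421e+04 Hz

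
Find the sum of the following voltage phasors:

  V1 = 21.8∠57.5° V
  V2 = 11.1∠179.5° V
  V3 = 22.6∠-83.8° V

Step 1 — Convert each phasor to rectangular form:
  V1 = 21.8·(cos(57.5°) + j·sin(57.5°)) = 11.71 + j18.39 V
  V2 = 11.1·(cos(179.5°) + j·sin(179.5°)) = -11.1 + j0.09686 V
  V3 = 22.6·(cos(-83.8°) + j·sin(-83.8°)) = 2.441 - j22.47 V
Step 2 — Sum components: V_total = 3.054 - j3.985 V.
Step 3 — Convert to polar: |V_total| = 5.021 V, ∠V_total = -52.5°.

V_total = 5.021∠-52.5° V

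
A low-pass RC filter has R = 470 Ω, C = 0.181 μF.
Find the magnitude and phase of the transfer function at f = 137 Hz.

Step 1 — Angular frequency: ω = 2π·137 = 860.8 rad/s.
Step 2 — Transfer function: H(jω) = 1/(1 + jωRC).
Step 3 — Denominator: 1 + jωRC = 1 + j·860.8·470·1.81e-07 = 1 + j0.07323.
Step 4 — H = 0.9947 - j0.07284.
Step 5 — Magnitude: |H| = 0.9973 (-0.0 dB); phase: φ = -4.2°.

|H| = 0.9973 (-0.0 dB), φ = -4.2°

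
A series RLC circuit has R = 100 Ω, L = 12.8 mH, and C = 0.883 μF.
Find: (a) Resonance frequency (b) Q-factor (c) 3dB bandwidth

Step 1 — Resonance: ω₀ = 1/√(LC) = 1/√(0.0128·8.83e-07) = 9406 rad/s.
Step 2 — f₀ = ω₀/(2π) = 1497 Hz.
Step 3 — Series Q: Q = ω₀L/R = 9406·0.0128/100 = 1.204.
Step 4 — Bandwidth: Δω = ω₀/Q = 7812 rad/s; BW = Δω/(2π) = 1243 Hz.

(a) f₀ = 1497 Hz  (b) Q = 1.204  (c) BW = 1243 Hz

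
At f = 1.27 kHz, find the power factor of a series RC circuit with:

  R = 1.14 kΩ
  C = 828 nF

Step 1 — Angular frequency: ω = 2π·f = 2π·1270 = 7980 rad/s.
Step 2 — Component impedances:
  R: Z = R = 1140 Ω
  C: Z = 1/(jωC) = -j/(ω·C) = 0 - j151.4 Ω
Step 3 — Series combination: Z_total = R + C = 1140 - j151.4 Ω = 1150∠-7.6° Ω.
Step 4 — Power factor: PF = cos(φ) = Re(Z)/|Z| = 1140/1150 = 0.9913.
Step 5 — Type: Im(Z) = -151.4 ⇒ leading (phase φ = -7.6°).

PF = 0.9913 (leading, φ = -7.6°)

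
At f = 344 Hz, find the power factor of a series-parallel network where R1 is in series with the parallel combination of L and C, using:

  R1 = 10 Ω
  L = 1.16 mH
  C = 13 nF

Step 1 — Angular frequency: ω = 2π·f = 2π·344 = 2161 rad/s.
Step 2 — Component impedances:
  R1: Z = R = 10 Ω
  L: Z = jωL = j·2161·0.00116 = 0 + j2.507 Ω
  C: Z = 1/(jωC) = -j/(ω·C) = 0 - j3.559e+04 Ω
Step 3 — Parallel branch: L || C = 1/(1/L + 1/C) = 0 + j2.507 Ω.
Step 4 — Series with R1: Z_total = R1 + (L || C) = 10 + j2.507 Ω = 10.31∠14.1° Ω.
Step 5 — Power factor: PF = cos(φ) = Re(Z)/|Z| = 10/10.3096 = 0.97.
Step 6 — Type: Im(Z) = 2.507 ⇒ lagging (phase φ = 14.1°).

PF = 0.97 (lagging, φ = 14.1°)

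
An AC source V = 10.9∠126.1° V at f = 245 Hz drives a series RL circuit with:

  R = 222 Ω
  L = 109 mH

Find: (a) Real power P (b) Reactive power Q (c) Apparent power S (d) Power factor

Step 1 — Angular frequency: ω = 2π·f = 2π·245 = 1539 rad/s.
Step 2 — Component impedances:
  R: Z = R = 222 Ω
  L: Z = jωL = j·1539·0.109 = 0 + j167.8 Ω
Step 3 — Series combination: Z_total = R + L = 222 + j167.8 Ω = 278.3∠37.1° Ω.
Step 4 — Source phasor: V = 10.9∠126.1° V = -6.422 + j8.807 V.
Step 5 — Current: I = V / Z = 0.0006718 + j0.03916 A = 0.03917∠89.0° A.
Step 6 — Complex power: S = V·I* = 0.3406 + j0.2574 VA.
Step 7 — Real power: P = Re(S) = 0.3406 W.
Step 8 — Reactive power: Q = Im(S) = 0.2574 VAR.
Step 9 — Apparent power: |S| = 0.4269 VA.
Step 10 — Power factor: PF = P/|S| = 0.7978 (lagging).

(a) P = 0.3406 W  (b) Q = 0.2574 VAR  (c) S = 0.4269 VA  (d) PF = 0.7978 (lagging)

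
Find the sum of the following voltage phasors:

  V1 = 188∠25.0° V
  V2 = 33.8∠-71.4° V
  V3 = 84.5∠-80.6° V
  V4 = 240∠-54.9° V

Step 1 — Convert each phasor to rectangular form:
  V1 = 188·(cos(25.0°) + j·sin(25.0°)) = 170.4 + j79.45 V
  V2 = 33.8·(cos(-71.4°) + j·sin(-71.4°)) = 10.78 - j32.03 V
  V3 = 84.5·(cos(-80.6°) + j·sin(-80.6°)) = 13.8 - j83.37 V
  V4 = 240·(cos(-54.9°) + j·sin(-54.9°)) = 138 - j196.4 V
Step 2 — Sum components: V_total = 333 - j232.3 V.
Step 3 — Convert to polar: |V_total| = 406 V, ∠V_total = -34.9°.

V_total = 406∠-34.9° V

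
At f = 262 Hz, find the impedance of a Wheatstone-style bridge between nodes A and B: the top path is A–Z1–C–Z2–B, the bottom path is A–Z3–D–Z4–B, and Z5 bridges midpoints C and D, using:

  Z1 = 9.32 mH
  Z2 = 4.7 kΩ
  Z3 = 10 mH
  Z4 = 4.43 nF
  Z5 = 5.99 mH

Step 1 — Angular frequency: ω = 2π·f = 2π·262 = 1646 rad/s.
Step 2 — Component impedances:
  Z1: Z = jωL = j·1646·0.00932 = 0 + j15.34 Ω
  Z2: Z = R = 4700 Ω
  Z3: Z = jωL = j·1646·0.01 = 0 + j16.46 Ω
  Z4: Z = 1/(jωC) = -j/(ω·C) = 0 - j1.371e+05 Ω
  Z5: Z = jωL = j·1646·0.00599 = 0 + j9.861 Ω
Step 3 — Bridge requires nodal analysis (the Z5 bridge couples midpoints C and D, so the two paths cannot be reduced to a simple series/parallel combination). Setting node B to ground and injecting 1 A at node A, the 3-node admittance system at A, C, D solves to V_A = Z_AB = 4695 - j151.2 Ω = 4697∠-1.8° Ω.

Z = 4695 - j151.2 Ω = 4697∠-1.8° Ω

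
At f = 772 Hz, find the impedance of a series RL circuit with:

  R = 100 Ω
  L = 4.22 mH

Step 1 — Angular frequency: ω = 2π·f = 2π·772 = 4851 rad/s.
Step 2 — Component impedances:
  R: Z = R = 100 Ω
  L: Z = jωL = j·4851·0.00422 = 0 + j20.47 Ω
Step 3 — Series combination: Z_total = R + L = 100 + j20.47 Ω = 102.1∠11.6° Ω.

Z = 100 + j20.47 Ω = 102.1∠11.6° Ω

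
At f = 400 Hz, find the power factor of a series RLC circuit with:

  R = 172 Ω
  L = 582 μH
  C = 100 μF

Step 1 — Angular frequency: ω = 2π·f = 2π·400 = 2513 rad/s.
Step 2 — Component impedances:
  R: Z = R = 172 Ω
  L: Z = jωL = j·2513·0.000582 = 0 + j1.463 Ω
  C: Z = 1/(jωC) = -j/(ω·C) = 0 - j3.979 Ω
Step 3 — Series combination: Z_total = R + L + C = 172 - j2.516 Ω = 172∠-0.8° Ω.
Step 4 — Power factor: PF = cos(φ) = Re(Z)/|Z| = 172/172.02 = 0.9999.
Step 5 — Type: Im(Z) = -2.516 ⇒ leading (phase φ = -0.8°).

PF = 0.9999 (leading, φ = -0.8°)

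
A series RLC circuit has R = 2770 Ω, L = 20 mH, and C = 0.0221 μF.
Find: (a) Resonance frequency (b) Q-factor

Step 1 — Resonance condition Im(Z)=0 gives ω₀ = 1/√(LC).
Step 2 — ω₀ = 1/√(0.02·2.21e-08) = 4.757e+04 rad/s.
Step 3 — f₀ = ω₀/(2π) = 7570 Hz.
Step 4 — Series Q: Q = ω₀L/R = 4.757e+04·0.02/2770 = 0.3434.

(a) f₀ = 7570 Hz  (b) Q = 0.3434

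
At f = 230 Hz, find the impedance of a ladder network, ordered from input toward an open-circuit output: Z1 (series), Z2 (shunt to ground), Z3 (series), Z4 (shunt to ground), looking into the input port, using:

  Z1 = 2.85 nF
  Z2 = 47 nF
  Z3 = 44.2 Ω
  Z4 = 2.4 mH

Step 1 — Angular frequency: ω = 2π·f = 2π·230 = 1445 rad/s.
Step 2 — Component impedances:
  Z1: Z = 1/(jωC) = -j/(ω·C) = 0 - j2.428e+05 Ω
  Z2: Z = 1/(jωC) = -j/(ω·C) = 0 - j1.472e+04 Ω
  Z3: Z = R = 44.2 Ω
  Z4: Z = jωL = j·1445·0.0024 = 0 + j3.468 Ω
Step 3 — Ladder network (open output): work backward from the far end, alternating series and parallel combinations. Z_in = 44.22 - j2.428e+05 Ω = 2.428e+05∠-90.0° Ω.

Z = 44.22 - j2.428e+05 Ω = 2.428e+05∠-90.0° Ω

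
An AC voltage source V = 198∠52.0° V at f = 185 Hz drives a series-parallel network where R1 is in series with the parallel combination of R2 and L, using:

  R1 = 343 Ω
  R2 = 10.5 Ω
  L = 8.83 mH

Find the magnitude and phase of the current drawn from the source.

Step 1 — Angular frequency: ω = 2π·f = 2π·185 = 1162 rad/s.
Step 2 — Component impedances:
  R1: Z = R = 343 Ω
  R2: Z = R = 10.5 Ω
  L: Z = jωL = j·1162·0.00883 = 0 + j10.26 Ω
Step 3 — Parallel branch: R2 || L = 1/(1/R2 + 1/L) = 5.131 + j5.249 Ω.
Step 4 — Series with R1: Z_total = R1 + (R2 || L) = 348.1 + j5.249 Ω = 348.2∠0.9° Ω.
Step 5 — Source phasor: V = 198∠52.0° V = 121.9 + j156 V.
Step 6 — Ohm's law: I = V / Z_total = (121.9 + j156) / (348.1 + j5.249) = 0.3568 + j0.4428 A.
Step 7 — Convert to polar: |I| = 0.5687 A, ∠I = 51.1°.

I = 0.5687∠51.1° A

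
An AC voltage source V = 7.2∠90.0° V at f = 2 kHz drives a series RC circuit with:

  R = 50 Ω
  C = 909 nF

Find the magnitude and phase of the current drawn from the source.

Step 1 — Angular frequency: ω = 2π·f = 2π·2000 = 1.257e+04 rad/s.
Step 2 — Component impedances:
  R: Z = R = 50 Ω
  C: Z = 1/(jωC) = -j/(ω·C) = 0 - j87.54 Ω
Step 3 — Series combination: Z_total = R + C = 50 - j87.54 Ω = 100.8∠-60.3° Ω.
Step 4 — Source phasor: V = 7.2∠90.0° V = 0 + j7.2 V.
Step 5 — Ohm's law: I = V / Z_total = (0 + j7.2) / (50 - j87.54) = -0.06201 + j0.03542 A.
Step 6 — Convert to polar: |I| = 0.07142 A, ∠I = 150.3°.

I = 0.07142∠150.3° A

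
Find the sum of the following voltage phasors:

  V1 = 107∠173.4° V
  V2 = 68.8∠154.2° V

Step 1 — Convert each phasor to rectangular form:
  V1 = 107·(cos(173.4°) + j·sin(173.4°)) = -106.3 + j12.3 V
  V2 = 68.8·(cos(154.2°) + j·sin(154.2°)) = -61.94 + j29.94 V
Step 2 — Sum components: V_total = -168.2 + j42.24 V.
Step 3 — Convert to polar: |V_total| = 173.5 V, ∠V_total = 165.9°.

V_total = 173.5∠165.9° V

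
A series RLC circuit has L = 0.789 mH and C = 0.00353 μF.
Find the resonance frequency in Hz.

Step 1 — Resonance condition Im(Z)=0 gives ω₀ = 1/√(LC).
Step 2 — ω₀ = 1/√(0.000789·3.53e-09) = 5.992e+05 rad/s.
Step 3 — f₀ = ω₀/(2π) = 9.537e+04 Hz.

f₀ = 9.537e+04 Hz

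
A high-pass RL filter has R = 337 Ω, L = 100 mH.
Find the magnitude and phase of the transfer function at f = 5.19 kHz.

Step 1 — Angular frequency: ω = 2π·5190 = 3.261e+04 rad/s.
Step 2 — Transfer function: H(jω) = jωL/(R + jωL).
Step 3 — Numerator jωL = j·3261; denominator R + jωL = 337 + j3261.
Step 4 — H = 0.9894 + j0.1023.
Step 5 — Magnitude: |H| = 0.9947 (-0.0 dB); phase: φ = 5.9°.

|H| = 0.9947 (-0.0 dB), φ = 5.9°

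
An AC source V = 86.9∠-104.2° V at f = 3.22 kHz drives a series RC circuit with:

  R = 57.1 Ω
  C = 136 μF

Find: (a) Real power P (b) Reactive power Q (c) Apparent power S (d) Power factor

Step 1 — Angular frequency: ω = 2π·f = 2π·3220 = 2.023e+04 rad/s.
Step 2 — Component impedances:
  R: Z = R = 57.1 Ω
  C: Z = 1/(jωC) = -j/(ω·C) = 0 - j0.3634 Ω
Step 3 — Series combination: Z_total = R + C = 57.1 - j0.3634 Ω = 57.1∠-0.4° Ω.
Step 4 — Source phasor: V = 86.9∠-104.2° V = -21.32 - j84.24 V.
Step 5 — Current: I = V / Z = -0.3639 - j1.478 A = 1.522∠-103.8° A.
Step 6 — Complex power: S = V·I* = 132.2 - j0.8417 VA.
Step 7 — Real power: P = Re(S) = 132.2 W.
Step 8 — Reactive power: Q = Im(S) = -0.8417 VAR.
Step 9 — Apparent power: |S| = 132.2 VA.
Step 10 — Power factor: PF = P/|S| = 1 (leading).

(a) P = 132.2 W  (b) Q = -0.8417 VAR  (c) S = 132.2 VA  (d) PF = 1 (leading)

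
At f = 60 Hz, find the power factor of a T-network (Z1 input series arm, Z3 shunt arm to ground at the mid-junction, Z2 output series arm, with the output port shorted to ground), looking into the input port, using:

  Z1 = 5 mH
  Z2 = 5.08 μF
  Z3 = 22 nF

Step 1 — Angular frequency: ω = 2π·f = 2π·60 = 377 rad/s.
Step 2 — Component impedances:
  Z1: Z = jωL = j·377·0.005 = 0 + j1.885 Ω
  Z2: Z = 1/(jωC) = -j/(ω·C) = 0 - j522.2 Ω
  Z3: Z = 1/(jωC) = -j/(ω·C) = 0 - j1.206e+05 Ω
Step 3 — With the output port shorted to ground, the output series arm Z2 runs from the junction to ground; the shunt arm Z3 also runs from the junction to ground. They appear in parallel: Z3 || Z2 = 0 - j519.9 Ω.
Step 4 — Series with input arm Z1: Z_in = Z1 + (Z3 || Z2) = 0 - j518 Ω = 518∠-90.0° Ω.
Step 5 — Power factor: PF = cos(φ) = Re(Z)/|Z| = 0/518 = 0.
Step 6 — Type: Im(Z) = -518 ⇒ leading (phase φ = -90.0°).

PF = 0 (leading, φ = -90.0°)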